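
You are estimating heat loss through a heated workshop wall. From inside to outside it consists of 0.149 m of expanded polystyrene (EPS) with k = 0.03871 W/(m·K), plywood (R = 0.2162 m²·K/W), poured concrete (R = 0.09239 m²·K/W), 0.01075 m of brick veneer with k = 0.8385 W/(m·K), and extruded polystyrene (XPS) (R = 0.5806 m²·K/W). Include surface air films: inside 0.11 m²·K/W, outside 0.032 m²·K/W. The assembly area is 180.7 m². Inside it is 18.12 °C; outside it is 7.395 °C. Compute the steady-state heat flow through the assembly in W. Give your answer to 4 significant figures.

0.149/0.03871 = 3.8491
0.01075/0.8385 = 0.012821
R_total = 0.11 + 3.8491 + 0.2162 + 0.09239 + 0.012821 + 0.5806 + 0.032 = 4.8931 m²·K/W
Q = A·ΔT/R = 180.7 × (18.12 − 7.395) / 4.8931 = 396.07 W

396.1 W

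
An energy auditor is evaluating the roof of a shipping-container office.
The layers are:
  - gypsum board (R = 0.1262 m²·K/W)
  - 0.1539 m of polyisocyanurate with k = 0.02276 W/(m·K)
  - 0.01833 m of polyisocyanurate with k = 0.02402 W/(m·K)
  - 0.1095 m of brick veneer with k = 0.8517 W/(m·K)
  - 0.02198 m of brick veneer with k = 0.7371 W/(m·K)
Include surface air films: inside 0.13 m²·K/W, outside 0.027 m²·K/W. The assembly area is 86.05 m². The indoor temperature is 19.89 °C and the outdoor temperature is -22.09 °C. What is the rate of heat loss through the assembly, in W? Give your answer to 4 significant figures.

0.1539/0.02276 = 6.7619
0.01833/0.02402 = 0.76311
0.1095/0.8517 = 0.12857
0.02198/0.7371 = 0.02982
R_total = 0.13 + 0.1262 + 6.7619 + 0.76311 + 0.12857 + 0.02982 + 0.027 = 7.9666 m²·K/W
Q = A·ΔT/R = 86.05 × (19.89 − (-22.09)) / 7.9666 = 453.44 W

453.4 W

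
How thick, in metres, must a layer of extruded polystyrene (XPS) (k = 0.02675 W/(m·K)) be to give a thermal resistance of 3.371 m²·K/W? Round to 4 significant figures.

L = R·k = 3.371 × 0.02675 = 0.090174 m

0.09017 m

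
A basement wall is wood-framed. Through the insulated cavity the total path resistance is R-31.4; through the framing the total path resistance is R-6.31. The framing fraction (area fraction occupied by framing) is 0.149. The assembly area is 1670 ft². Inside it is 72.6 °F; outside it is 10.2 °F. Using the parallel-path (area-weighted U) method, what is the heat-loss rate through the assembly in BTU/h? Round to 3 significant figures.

5280 BTU/h

U_eff = 0.851/31.4 + 0.149/6.31 = 0.0271 + 0.02361 = 0.05072
R_eff = 1/U_eff = 19.72 ft²·°F·h/BTU
Q = 1670 × (72.6 − 10.2) / 19.72 = 5285 BTU/h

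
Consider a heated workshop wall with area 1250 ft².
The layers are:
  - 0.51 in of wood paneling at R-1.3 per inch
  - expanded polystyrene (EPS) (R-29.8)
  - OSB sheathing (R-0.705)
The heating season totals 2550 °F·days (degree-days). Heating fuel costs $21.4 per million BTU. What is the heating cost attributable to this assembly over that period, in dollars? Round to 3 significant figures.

52.5 dollars

0.51 × 1.3 = 0.663
R_total = 0.663 + 29.8 + 0.705 = 31.17 ft²·°F·h/BTU
E = A × HDD × 24 / R = 1250 × 2550 × 24 / 31.17 = 2454000 BTU
Cost = 2454000/10⁶ × 21.4 = $52.53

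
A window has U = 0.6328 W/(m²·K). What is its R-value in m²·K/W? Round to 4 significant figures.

R = 1/U = 1/0.6328 = 1.5803

1.580 m²·K/W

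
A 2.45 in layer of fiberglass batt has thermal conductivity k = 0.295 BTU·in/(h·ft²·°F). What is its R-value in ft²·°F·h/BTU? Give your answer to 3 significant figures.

8.31 ft²·°F·h/BTU

R = L/k = 2.45/0.295 = 8.305 ft²·°F·h/BTU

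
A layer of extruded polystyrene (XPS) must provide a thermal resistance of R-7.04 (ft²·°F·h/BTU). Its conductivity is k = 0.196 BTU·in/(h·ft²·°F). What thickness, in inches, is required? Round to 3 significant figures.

L = R × k = 7.04 × 0.196 = 1.38 in

1.38 in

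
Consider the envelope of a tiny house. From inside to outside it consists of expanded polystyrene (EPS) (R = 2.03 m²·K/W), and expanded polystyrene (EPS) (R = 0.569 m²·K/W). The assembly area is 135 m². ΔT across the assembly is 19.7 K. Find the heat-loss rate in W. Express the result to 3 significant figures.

1020 W

R_total = 2.03 + 0.569 = 2.599 m²·K/W
Q = A·ΔT/R = 135 × 19.7 / 2.599 = 1023 W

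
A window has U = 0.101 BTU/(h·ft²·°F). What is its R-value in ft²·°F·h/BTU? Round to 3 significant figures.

9.90 ft²·°F·h/BTU

R = 1/U = 1/0.101 = 9.901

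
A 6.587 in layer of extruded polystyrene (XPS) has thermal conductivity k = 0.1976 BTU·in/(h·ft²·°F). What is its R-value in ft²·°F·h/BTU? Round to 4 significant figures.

33.34 ft²·°F·h/BTU

R = L/k = 6.587/0.1976 = 33.335 ft²·°F·h/BTU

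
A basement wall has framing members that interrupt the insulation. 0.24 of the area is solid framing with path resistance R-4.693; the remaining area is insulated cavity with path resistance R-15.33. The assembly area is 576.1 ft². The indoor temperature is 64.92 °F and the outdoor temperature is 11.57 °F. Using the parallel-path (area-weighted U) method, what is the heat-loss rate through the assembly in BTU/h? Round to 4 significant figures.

U_eff = 0.76/15.33 + 0.24/4.693 = 0.049576 + 0.05114 = 0.10072
R_eff = 1/U_eff = 9.9289 ft²·°F·h/BTU
Q = 576.1 × (64.92 − 11.57) / 9.9289 = 3095.5 BTU/h

3095 BTU/h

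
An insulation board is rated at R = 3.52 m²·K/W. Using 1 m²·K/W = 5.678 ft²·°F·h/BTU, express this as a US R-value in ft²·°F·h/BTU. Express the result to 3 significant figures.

20.0 ft²·°F·h/BTU

R_US = 3.52 × 5.678 = 19.99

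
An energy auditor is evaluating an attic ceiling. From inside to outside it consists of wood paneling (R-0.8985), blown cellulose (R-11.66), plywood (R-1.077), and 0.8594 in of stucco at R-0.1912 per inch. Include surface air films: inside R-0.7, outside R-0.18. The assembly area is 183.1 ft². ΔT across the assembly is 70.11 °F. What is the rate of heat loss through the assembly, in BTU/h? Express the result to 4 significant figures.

0.8594 × 0.1912 = 0.16432
R_total = 0.7 + 0.8985 + 11.66 + 1.077 + 0.16432 + 0.18 = 14.68 ft²·°F·h/BTU
Q = A·ΔT/R = 183.1 × 70.11 / 14.68 = 874.48 BTU/h

874.5 BTU/h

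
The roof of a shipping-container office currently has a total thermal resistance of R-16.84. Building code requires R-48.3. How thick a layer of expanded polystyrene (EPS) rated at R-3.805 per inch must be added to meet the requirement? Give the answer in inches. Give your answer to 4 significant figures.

ΔR = 48.3 − 16.84 = 31.46 ft²·°F·h/BTU
L = ΔR / (R/in) = 31.46/3.805 = 8.2681 in

8.268 in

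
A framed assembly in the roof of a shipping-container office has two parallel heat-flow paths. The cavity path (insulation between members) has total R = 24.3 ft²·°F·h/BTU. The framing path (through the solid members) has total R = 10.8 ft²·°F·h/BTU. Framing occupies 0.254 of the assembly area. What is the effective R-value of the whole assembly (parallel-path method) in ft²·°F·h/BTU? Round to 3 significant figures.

U_eff = 0.746/24.3 + 0.254/10.8 = 0.0307 + 0.02352 = 0.05422
R_eff = 1/U_eff = 18.44 ft²·°F·h/BTU

18.4 ft²·°F·h/BTU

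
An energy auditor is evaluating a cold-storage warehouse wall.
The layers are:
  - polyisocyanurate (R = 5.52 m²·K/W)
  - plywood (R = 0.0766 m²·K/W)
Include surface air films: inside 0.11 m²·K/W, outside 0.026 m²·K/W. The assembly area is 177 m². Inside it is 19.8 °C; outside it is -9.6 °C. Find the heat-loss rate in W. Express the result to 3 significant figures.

R_total = 0.11 + 5.52 + 0.0766 + 0.026 = 5.733 m²·K/W
Q = A·ΔT/R = 177 × (19.8 − (-9.6)) / 5.733 = 907.8 W

908 W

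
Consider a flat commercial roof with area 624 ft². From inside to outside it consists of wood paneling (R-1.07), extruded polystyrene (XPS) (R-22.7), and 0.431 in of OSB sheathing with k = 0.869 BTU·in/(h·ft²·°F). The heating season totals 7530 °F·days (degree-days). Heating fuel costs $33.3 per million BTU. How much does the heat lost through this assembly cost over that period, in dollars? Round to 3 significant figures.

155 dollars

0.431/0.869 = 0.496
R_total = 1.07 + 22.7 + 0.496 = 24.27 ft²·°F·h/BTU
E = A × HDD × 24 / R = 624 × 7530 × 24 / 24.27 = 4647000 BTU
Cost = 4647000/10⁶ × 33.3 = $154.8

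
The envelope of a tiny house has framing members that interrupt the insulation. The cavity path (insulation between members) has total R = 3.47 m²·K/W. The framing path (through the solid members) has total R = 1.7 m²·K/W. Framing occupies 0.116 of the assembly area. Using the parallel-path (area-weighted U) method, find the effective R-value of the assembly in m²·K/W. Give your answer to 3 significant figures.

U_eff = 0.884/3.47 + 0.116/1.7 = 0.2548 + 0.06824 = 0.323
R_eff = 1/U_eff = 3.096 m²·K/W

3.10 m²·K/W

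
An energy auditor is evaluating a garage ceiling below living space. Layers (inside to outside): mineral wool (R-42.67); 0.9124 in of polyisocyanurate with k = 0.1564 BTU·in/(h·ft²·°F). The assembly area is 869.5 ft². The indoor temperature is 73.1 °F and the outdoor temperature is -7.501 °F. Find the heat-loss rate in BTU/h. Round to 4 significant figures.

1445 BTU/h

0.9124/0.1564 = 5.8338
R_total = 42.67 + 5.8338 = 48.504 ft²·°F·h/BTU
Q = A·ΔT/R = 869.5 × (73.1 − (-7.501)) / 48.504 = 1444.9 BTU/h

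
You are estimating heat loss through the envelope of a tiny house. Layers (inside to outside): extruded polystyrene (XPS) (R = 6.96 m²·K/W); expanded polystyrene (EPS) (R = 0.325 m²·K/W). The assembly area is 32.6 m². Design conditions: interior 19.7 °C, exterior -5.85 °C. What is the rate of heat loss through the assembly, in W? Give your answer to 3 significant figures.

114 W

R_total = 6.96 + 0.325 = 7.285 m²·K/W
Q = A·ΔT/R = 32.6 × (19.7 − (-5.85)) / 7.285 = 114.3 W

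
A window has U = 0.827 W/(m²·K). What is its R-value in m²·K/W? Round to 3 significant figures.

R = 1/U = 1/0.827 = 1.209

1.21 m²·K/W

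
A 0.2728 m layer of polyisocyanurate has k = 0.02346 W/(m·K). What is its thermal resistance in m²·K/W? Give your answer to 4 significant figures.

11.63 m²·K/W

R = L/k = 0.2728/0.02346 = 11.628 m²·K/W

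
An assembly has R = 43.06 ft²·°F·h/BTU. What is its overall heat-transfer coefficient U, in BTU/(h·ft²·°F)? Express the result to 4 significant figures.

U = 1/R = 1/43.06 = 0.023223

0.02322 BTU/(h·ft²·°F)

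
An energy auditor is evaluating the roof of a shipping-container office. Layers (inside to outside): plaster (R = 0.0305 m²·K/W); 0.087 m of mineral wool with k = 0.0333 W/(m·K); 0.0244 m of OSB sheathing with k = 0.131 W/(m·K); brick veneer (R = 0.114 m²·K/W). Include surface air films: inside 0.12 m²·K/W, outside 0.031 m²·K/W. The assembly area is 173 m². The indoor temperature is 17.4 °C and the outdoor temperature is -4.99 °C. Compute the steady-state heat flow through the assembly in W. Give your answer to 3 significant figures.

1250 W

0.087/0.0333 = 2.613
0.0244/0.131 = 0.1863
R_total = 0.12 + 0.0305 + 2.613 + 0.1863 + 0.114 + 0.031 = 3.094 m²·K/W
Q = A·ΔT/R = 173 × (17.4 − (-4.99)) / 3.094 = 1252 W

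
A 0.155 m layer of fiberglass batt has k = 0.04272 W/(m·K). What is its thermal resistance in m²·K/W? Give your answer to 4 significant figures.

R = L/k = 0.155/0.04272 = 3.6283 m²·K/W

3.628 m²·K/W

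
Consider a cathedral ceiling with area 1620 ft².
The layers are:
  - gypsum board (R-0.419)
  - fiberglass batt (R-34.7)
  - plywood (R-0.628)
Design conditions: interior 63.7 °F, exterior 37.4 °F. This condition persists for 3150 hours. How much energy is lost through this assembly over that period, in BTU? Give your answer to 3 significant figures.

3750000 BTU

R_total = 0.419 + 34.7 + 0.628 = 35.75 ft²·°F·h/BTU
Q = 1620 × (63.7 − 37.4) / 35.75 = 1192 BTU/h
E = 1192 × 3150 = 3754000 BTU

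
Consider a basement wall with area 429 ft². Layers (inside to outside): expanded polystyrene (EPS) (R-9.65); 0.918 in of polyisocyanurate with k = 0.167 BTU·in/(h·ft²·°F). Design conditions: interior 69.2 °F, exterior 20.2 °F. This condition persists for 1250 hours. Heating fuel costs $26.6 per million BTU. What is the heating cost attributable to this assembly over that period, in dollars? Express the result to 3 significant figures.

0.918/0.167 = 5.497
R_total = 9.65 + 5.497 = 15.15 ft²·°F·h/BTU
Q = 429 × (69.2 − 20.2) / 15.15 = 1388 BTU/h
E = 1388 × 1250 = 1735000 BTU
Cost = 1735000/10⁶ × 26.6 = $46.14

46.1 dollars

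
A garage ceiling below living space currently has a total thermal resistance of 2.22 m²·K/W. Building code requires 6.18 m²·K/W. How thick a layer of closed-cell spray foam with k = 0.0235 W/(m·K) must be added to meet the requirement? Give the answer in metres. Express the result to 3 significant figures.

ΔR = 6.18 − 2.22 = 3.96 m²·K/W
L = ΔR × k = 3.96 × 0.0235 = 0.09306 m

0.0931 m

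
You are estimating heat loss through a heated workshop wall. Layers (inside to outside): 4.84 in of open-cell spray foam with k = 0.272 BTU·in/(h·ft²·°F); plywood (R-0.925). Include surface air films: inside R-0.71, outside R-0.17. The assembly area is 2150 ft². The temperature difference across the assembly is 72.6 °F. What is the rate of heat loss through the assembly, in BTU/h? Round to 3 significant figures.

7960 BTU/h

4.84/0.272 = 17.79
R_total = 0.71 + 17.79 + 0.925 + 0.17 = 19.6 ft²·°F·h/BTU
Q = A·ΔT/R = 2150 × 72.6 / 19.6 = 7964 BTU/h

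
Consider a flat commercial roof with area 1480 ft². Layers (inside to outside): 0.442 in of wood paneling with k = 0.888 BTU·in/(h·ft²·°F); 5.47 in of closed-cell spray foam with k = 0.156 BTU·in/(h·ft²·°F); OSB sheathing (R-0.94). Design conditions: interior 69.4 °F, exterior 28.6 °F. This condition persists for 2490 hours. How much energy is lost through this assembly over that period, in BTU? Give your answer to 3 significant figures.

4120000 BTU

0.442/0.888 = 0.4977
5.47/0.156 = 35.06
R_total = 0.4977 + 35.06 + 0.94 = 36.5 ft²·°F·h/BTU
Q = 1480 × (69.4 − 28.6) / 36.5 = 1654 BTU/h
E = 1654 × 2490 = 4119000 BTU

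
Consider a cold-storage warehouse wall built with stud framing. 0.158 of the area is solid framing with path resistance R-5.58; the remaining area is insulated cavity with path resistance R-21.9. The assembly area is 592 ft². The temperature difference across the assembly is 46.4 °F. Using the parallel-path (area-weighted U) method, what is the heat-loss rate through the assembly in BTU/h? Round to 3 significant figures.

1830 BTU/h

U_eff = 0.842/21.9 + 0.158/5.58 = 0.03845 + 0.02832 = 0.06676
R_eff = 1/U_eff = 14.98 ft²·°F·h/BTU
Q = 592 × 46.4 / 14.98 = 1834 BTU/h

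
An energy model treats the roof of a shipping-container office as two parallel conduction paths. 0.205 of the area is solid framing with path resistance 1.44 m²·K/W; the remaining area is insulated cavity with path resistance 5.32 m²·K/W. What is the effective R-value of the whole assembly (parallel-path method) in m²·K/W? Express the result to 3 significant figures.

3.43 m²·K/W

U_eff = 0.795/5.32 + 0.205/1.44 = 0.1494 + 0.1424 = 0.2918
R_eff = 1/U_eff = 3.427 m²·K/W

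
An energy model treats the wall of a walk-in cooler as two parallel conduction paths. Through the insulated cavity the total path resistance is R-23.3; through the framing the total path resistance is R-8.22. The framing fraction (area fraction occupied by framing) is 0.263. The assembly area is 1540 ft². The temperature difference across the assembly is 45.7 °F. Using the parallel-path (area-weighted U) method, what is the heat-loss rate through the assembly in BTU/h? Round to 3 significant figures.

4480 BTU/h

U_eff = 0.737/23.3 + 0.263/8.22 = 0.03163 + 0.032 = 0.06363
R_eff = 1/U_eff = 15.72 ft²·°F·h/BTU
Q = 1540 × 45.7 / 15.72 = 4478 BTU/h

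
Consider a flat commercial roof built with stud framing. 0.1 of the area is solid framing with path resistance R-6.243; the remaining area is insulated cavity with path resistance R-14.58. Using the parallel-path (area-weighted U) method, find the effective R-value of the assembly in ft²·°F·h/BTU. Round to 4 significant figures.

12.86 ft²·°F·h/BTU

U_eff = 0.9/14.58 + 0.1/6.243 = 0.061728 + 0.016018 = 0.077746
R_eff = 1/U_eff = 12.862 ft²·°F·h/BTU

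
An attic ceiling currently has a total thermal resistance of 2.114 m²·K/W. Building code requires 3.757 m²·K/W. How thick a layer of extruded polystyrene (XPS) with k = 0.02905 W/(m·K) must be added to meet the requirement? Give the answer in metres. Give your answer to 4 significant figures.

ΔR = 3.757 − 2.114 = 1.643 m²·K/W
L = ΔR × k = 1.643 × 0.02905 = 0.047729 m

0.04773 m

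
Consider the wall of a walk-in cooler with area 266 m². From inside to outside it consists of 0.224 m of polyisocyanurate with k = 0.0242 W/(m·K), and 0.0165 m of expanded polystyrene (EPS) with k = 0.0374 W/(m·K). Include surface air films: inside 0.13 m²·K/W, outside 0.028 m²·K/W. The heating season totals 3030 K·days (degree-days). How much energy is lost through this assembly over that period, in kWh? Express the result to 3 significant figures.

0.224/0.0242 = 9.256
0.0165/0.0374 = 0.4412
R_total = 0.13 + 9.256 + 0.4412 + 0.028 = 9.855 m²·K/W
E = A × HDD × 24 / R / 1000 = 266 × 3030 × 24 / 9.855 / 1000 = 1963 kWh

1960 kWh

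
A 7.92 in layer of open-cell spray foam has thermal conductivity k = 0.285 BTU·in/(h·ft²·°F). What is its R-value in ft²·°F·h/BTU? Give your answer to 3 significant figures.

27.8 ft²·°F·h/BTU

R = L/k = 7.92/0.285 = 27.79 ft²·°F·h/BTU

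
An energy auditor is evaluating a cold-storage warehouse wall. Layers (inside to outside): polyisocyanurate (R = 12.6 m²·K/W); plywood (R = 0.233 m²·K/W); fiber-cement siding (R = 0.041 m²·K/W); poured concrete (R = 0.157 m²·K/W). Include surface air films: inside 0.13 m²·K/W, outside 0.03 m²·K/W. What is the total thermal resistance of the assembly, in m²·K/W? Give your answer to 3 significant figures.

R_total = 0.13 + 12.6 + 0.233 + 0.041 + 0.157 + 0.03 = 13.19 m²·K/W

13.2 m²·K/W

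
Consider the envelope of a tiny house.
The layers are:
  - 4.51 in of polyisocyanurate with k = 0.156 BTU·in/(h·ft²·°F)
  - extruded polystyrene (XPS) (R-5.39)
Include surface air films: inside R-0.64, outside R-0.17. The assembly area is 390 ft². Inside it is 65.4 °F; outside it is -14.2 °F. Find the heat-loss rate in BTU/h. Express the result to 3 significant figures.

4.51/0.156 = 28.91
R_total = 0.64 + 28.91 + 5.39 + 0.17 = 35.11 ft²·°F·h/BTU
Q = A·ΔT/R = 390 × (65.4 − (-14.2)) / 35.11 = 884.2 BTU/h

884 BTU/h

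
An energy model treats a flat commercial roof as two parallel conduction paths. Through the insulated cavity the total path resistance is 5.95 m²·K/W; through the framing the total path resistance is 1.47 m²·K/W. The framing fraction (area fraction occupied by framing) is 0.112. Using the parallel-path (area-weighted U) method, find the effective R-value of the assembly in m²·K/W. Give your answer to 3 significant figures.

U_eff = 0.888/5.95 + 0.112/1.47 = 0.1492 + 0.07619 = 0.2254
R_eff = 1/U_eff = 4.436 m²·K/W

4.44 m²·K/W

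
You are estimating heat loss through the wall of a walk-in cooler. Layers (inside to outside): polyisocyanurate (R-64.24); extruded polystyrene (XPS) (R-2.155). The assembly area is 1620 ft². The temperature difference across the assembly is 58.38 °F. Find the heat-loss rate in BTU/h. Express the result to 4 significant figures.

1424 BTU/h

R_total = 64.24 + 2.155 = 66.395 ft²·°F·h/BTU
Q = A·ΔT/R = 1620 × 58.38 / 66.395 = 1424.4 BTU/h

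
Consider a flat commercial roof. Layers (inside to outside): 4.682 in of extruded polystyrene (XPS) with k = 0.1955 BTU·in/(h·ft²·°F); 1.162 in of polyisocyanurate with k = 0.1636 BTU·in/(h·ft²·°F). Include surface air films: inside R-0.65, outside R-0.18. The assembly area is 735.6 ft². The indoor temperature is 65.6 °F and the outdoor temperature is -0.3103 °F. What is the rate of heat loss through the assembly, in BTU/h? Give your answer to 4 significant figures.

1521 BTU/h

4.682/0.1955 = 23.949
1.162/0.1636 = 7.1027
R_total = 0.65 + 23.949 + 7.1027 + 0.18 = 31.882 ft²·°F·h/BTU
Q = A·ΔT/R = 735.6 × (65.6 − (-0.3103)) / 31.882 = 1520.7 BTU/h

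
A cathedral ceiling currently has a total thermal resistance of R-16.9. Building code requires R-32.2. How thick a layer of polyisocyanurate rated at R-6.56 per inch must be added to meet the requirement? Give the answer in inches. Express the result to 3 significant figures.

2.33 in

ΔR = 32.2 − 16.9 = 15.3 ft²·°F·h/BTU
L = ΔR / (R/in) = 15.3/6.56 = 2.332 in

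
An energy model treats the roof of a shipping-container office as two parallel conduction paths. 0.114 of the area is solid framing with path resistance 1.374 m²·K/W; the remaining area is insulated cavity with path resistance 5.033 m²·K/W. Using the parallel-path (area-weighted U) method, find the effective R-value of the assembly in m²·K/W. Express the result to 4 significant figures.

3.861 m²·K/W

U_eff = 0.886/5.033 + 0.114/1.374 = 0.17604 + 0.082969 = 0.25901
R_eff = 1/U_eff = 3.8609 m²·K/W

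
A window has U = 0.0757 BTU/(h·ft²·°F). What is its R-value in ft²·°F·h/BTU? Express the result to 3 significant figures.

13.2 ft²·°F·h/BTU

R = 1/U = 1/0.0757 = 13.21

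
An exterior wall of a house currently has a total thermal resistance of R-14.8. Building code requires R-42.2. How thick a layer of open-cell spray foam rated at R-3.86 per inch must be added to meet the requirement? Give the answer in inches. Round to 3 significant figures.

ΔR = 42.2 − 14.8 = 27.4 ft²·°F·h/BTU
L = ΔR / (R/in) = 27.4/3.86 = 7.098 in

7.10 in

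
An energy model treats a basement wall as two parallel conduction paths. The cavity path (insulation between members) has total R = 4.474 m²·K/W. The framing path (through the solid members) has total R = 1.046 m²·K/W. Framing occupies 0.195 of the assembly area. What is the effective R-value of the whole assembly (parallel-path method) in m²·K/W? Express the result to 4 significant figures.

U_eff = 0.805/4.474 + 0.195/1.046 = 0.17993 + 0.18642 = 0.36635
R_eff = 1/U_eff = 2.7296 m²·K/W

2.730 m²·K/W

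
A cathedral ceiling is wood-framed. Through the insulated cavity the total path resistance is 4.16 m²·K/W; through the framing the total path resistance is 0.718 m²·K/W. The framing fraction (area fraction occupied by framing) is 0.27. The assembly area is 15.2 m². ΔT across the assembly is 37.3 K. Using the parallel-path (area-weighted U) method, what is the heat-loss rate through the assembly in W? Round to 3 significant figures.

313 W

U_eff = 0.73/4.16 + 0.27/0.718 = 0.1755 + 0.376 = 0.5515
R_eff = 1/U_eff = 1.813 m²·K/W
Q = 15.2 × 37.3 / 1.813 = 312.7 W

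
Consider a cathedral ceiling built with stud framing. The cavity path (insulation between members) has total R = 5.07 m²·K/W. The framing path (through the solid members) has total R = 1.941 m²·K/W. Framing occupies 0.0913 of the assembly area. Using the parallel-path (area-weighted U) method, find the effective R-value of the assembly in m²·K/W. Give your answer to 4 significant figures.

4.420 m²·K/W

U_eff = 0.9087/5.07 + 0.0913/1.941 = 0.17923 + 0.047038 = 0.22627
R_eff = 1/U_eff = 4.4195 m²·K/W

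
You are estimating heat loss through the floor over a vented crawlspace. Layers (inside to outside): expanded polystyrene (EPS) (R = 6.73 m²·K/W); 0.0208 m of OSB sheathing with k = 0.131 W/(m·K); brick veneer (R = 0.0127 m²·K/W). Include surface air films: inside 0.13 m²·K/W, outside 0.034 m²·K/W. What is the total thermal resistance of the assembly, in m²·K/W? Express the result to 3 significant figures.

0.0208/0.131 = 0.1588
R_total = 0.13 + 6.73 + 0.1588 + 0.0127 + 0.034 = 7.065 m²·K/W

7.07 m²·K/W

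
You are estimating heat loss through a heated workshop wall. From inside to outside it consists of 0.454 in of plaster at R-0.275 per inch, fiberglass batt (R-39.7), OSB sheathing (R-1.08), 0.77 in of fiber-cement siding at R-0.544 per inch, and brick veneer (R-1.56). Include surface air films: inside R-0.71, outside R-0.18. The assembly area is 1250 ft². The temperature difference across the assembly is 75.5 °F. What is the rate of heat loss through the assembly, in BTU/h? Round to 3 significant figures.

0.454 × 0.275 = 0.1249
0.77 × 0.544 = 0.4189
R_total = 0.71 + 0.1249 + 39.7 + 1.08 + 0.4189 + 1.56 + 0.18 = 43.77 ft²·°F·h/BTU
Q = A·ΔT/R = 1250 × 75.5 / 43.77 = 2156 BTU/h

2160 BTU/h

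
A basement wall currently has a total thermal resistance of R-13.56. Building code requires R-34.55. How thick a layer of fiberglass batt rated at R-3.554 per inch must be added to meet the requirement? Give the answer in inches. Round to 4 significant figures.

ΔR = 34.55 − 13.56 = 20.99 ft²·°F·h/BTU
L = ΔR / (R/in) = 20.99/3.554 = 5.906 in

5.906 in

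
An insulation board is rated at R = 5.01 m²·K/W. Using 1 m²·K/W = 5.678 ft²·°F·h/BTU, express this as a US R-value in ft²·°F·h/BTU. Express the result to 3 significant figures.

28.4 ft²·°F·h/BTU

R_US = 5.01 × 5.678 = 28.45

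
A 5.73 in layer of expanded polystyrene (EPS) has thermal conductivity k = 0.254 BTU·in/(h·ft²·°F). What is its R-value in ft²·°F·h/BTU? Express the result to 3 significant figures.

22.6 ft²·°F·h/BTU

R = L/k = 5.73/0.254 = 22.56 ft²·°F·h/BTU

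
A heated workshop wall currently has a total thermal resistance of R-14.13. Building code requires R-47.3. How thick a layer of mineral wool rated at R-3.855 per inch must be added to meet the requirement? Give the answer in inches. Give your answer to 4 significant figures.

ΔR = 47.3 − 14.13 = 33.17 ft²·°F·h/BTU
L = ΔR / (R/in) = 33.17/3.855 = 8.6044 in

8.604 in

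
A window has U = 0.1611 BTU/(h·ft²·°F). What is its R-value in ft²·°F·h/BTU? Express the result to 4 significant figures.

6.207 ft²·°F·h/BTU

R = 1/U = 1/0.1611 = 6.2073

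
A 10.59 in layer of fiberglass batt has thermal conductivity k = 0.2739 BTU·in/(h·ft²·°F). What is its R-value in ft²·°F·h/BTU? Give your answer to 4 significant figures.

R = L/k = 10.59/0.2739 = 38.664 ft²·°F·h/BTU

38.66 ft²·°F·h/BTU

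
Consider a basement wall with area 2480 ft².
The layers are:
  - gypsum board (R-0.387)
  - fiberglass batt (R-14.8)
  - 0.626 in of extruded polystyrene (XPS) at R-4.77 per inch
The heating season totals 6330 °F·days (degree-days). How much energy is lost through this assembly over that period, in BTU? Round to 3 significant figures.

0.626 × 4.77 = 2.986
R_total = 0.387 + 14.8 + 2.986 = 18.17 ft²·°F·h/BTU
E = A × HDD × 24 / R = 2480 × 6330 × 24 / 18.17 = 20730000 BTU

20700000 BTU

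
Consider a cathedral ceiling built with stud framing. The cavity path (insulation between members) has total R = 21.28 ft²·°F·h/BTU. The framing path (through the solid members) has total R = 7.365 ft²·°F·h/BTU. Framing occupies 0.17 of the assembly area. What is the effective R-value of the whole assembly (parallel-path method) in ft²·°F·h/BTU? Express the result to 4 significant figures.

U_eff = 0.83/21.28 + 0.17/7.365 = 0.039004 + 0.023082 = 0.062086
R_eff = 1/U_eff = 16.107 ft²·°F·h/BTU

16.11 ft²·°F·h/BTU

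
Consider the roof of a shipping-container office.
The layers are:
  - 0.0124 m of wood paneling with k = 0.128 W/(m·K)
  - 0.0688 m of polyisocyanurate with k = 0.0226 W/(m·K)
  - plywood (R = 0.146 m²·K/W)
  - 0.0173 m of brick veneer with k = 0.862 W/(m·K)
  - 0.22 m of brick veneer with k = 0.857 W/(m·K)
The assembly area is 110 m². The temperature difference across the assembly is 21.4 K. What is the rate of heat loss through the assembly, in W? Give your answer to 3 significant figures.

661 W

0.0124/0.128 = 0.09687
0.0688/0.0226 = 3.044
0.0173/0.862 = 0.02007
0.22/0.857 = 0.2567
R_total = 0.09687 + 3.044 + 0.146 + 0.02007 + 0.2567 = 3.564 m²·K/W
Q = A·ΔT/R = 110 × 21.4 / 3.564 = 660.5 W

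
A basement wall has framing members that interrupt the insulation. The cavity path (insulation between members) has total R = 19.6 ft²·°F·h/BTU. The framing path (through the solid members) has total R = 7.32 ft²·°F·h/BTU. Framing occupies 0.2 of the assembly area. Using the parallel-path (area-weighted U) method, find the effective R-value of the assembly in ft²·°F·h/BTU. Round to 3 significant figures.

14.7 ft²·°F·h/BTU

U_eff = 0.8/19.6 + 0.2/7.32 = 0.04082 + 0.02732 = 0.06814
R_eff = 1/U_eff = 14.68 ft²·°F·h/BTU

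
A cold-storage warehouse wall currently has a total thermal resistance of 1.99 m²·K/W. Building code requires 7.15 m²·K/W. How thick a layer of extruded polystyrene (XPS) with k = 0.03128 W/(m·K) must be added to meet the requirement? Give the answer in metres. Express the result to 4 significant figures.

ΔR = 7.15 − 1.99 = 5.16 m²·K/W
L = ΔR × k = 5.16 × 0.03128 = 0.1614 m

0.1614 m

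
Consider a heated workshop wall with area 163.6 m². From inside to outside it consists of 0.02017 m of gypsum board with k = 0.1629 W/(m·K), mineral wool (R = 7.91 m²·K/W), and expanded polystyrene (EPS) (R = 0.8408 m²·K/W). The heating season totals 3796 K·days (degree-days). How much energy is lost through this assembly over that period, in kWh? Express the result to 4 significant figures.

1679 kWh

0.02017/0.1629 = 0.12382
R_total = 0.12382 + 7.91 + 0.8408 = 8.8746 m²·K/W
E = A × HDD × 24 / R / 1000 = 163.6 × 3796 × 24 / 8.8746 / 1000 = 1679.5 kWh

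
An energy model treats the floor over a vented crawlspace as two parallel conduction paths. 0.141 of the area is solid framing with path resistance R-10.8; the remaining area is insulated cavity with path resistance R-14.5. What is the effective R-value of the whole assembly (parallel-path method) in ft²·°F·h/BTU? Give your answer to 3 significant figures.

13.8 ft²·°F·h/BTU

U_eff = 0.859/14.5 + 0.141/10.8 = 0.05924 + 0.01306 = 0.0723
R_eff = 1/U_eff = 13.83 ft²·°F·h/BTU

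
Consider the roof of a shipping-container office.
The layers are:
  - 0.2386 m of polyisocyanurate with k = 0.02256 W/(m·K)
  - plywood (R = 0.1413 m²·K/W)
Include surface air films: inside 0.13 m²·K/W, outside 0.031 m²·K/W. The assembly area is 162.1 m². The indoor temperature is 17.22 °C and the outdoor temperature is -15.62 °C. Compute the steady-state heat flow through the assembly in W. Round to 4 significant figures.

0.2386/0.02256 = 10.576
R_total = 0.13 + 10.576 + 0.1413 + 0.031 = 10.879 m²·K/W
Q = A·ΔT/R = 162.1 × (17.22 − (-15.62)) / 10.879 = 489.35 W

489.3 W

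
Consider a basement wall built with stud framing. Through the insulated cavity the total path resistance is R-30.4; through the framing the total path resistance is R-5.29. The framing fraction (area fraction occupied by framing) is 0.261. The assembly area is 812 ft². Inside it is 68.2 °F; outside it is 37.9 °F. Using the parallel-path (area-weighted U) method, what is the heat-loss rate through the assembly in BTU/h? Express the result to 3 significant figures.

1810 BTU/h

U_eff = 0.739/30.4 + 0.261/5.29 = 0.02431 + 0.04934 = 0.07365
R_eff = 1/U_eff = 13.58 ft²·°F·h/BTU
Q = 812 × (68.2 − 37.9) / 13.58 = 1812 BTU/h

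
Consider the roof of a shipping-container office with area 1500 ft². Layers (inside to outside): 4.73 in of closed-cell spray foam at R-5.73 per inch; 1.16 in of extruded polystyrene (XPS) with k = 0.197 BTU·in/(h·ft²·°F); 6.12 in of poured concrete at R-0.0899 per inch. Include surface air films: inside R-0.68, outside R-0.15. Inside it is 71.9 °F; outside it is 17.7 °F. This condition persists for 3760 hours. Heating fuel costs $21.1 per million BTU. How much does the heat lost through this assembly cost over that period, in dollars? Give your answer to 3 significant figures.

4.73 × 5.73 = 27.1
1.16/0.197 = 5.888
6.12 × 0.0899 = 0.5502
R_total = 0.68 + 27.1 + 5.888 + 0.5502 + 0.15 = 34.37 ft²·°F·h/BTU
Q = 1500 × (71.9 − 17.7) / 34.37 = 2365 BTU/h
E = 2365 × 3760 = 8894000 BTU
Cost = 8894000/10⁶ × 21.1 = $187.7

188 dollars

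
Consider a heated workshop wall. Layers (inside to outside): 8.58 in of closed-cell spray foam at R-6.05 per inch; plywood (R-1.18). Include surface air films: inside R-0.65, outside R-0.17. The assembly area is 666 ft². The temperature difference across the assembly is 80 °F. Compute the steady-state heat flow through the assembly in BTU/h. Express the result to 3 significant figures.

8.58 × 6.05 = 51.91
R_total = 0.65 + 51.91 + 1.18 + 0.17 = 53.91 ft²·°F·h/BTU
Q = A·ΔT/R = 666 × 80 / 53.91 = 988.3 BTU/h

988 BTU/h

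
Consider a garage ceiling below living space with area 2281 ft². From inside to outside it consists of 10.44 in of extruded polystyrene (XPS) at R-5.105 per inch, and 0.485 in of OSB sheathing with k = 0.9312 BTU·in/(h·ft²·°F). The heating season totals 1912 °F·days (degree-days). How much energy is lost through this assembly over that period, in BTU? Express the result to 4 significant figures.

10.44 × 5.105 = 53.296
0.485/0.9312 = 0.52083
R_total = 53.296 + 0.52083 = 53.817 ft²·°F·h/BTU
E = A × HDD × 24 / R = 2281 × 1912 × 24 / 53.817 = 1944900 BTU

1945000 BTU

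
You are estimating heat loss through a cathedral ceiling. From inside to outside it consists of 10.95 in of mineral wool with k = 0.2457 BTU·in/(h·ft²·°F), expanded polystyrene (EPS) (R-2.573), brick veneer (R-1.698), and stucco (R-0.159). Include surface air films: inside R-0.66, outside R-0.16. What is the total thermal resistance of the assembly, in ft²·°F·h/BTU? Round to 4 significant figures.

10.95/0.2457 = 44.567
R_total = 0.66 + 44.567 + 2.573 + 1.698 + 0.159 + 0.16 = 49.817 ft²·°F·h/BTU

49.82 ft²·°F·h/BTU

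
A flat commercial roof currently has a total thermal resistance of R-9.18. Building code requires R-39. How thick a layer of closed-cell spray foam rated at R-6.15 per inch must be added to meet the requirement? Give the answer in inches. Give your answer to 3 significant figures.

ΔR = 39 − 9.18 = 29.82 ft²·°F·h/BTU
L = ΔR / (R/in) = 29.82/6.15 = 4.849 in

4.85 in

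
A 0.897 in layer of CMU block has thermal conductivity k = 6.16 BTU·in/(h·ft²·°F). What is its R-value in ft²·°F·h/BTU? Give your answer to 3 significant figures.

0.146 ft²·°F·h/BTU

R = L/k = 0.897/6.16 = 0.1456 ft²·°F·h/BTU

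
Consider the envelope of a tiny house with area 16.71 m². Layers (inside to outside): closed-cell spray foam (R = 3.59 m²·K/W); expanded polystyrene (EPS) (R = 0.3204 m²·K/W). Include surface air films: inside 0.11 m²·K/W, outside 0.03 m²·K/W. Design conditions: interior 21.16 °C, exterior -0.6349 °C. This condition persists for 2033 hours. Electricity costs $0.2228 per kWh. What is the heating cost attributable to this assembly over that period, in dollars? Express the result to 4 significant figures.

40.73 dollars

R_total = 0.11 + 3.59 + 0.3204 + 0.03 = 4.0504 m²·K/W
Q = 16.71 × (21.16 − (-0.6349)) / 4.0504 = 89.915 W
E = 89.915 W × 2033 h / 1000 = 182.8 kWh
Cost = 182.8 × 0.2228 = $40.727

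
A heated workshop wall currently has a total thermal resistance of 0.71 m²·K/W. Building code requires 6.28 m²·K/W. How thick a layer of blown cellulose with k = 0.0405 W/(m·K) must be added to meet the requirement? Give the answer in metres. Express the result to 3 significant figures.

0.226 m

ΔR = 6.28 − 0.71 = 5.57 m²·K/W
L = ΔR × k = 5.57 × 0.0405 = 0.2256 m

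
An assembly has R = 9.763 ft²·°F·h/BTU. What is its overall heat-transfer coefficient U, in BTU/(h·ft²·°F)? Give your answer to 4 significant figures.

0.1024 BTU/(h·ft²·°F)

U = 1/R = 1/9.763 = 0.10243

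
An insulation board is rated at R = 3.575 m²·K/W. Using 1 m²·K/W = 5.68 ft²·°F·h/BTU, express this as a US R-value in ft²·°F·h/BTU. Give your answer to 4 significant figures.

R_US = 3.575 × 5.68 = 20.306

20.31 ft²·°F·h/BTU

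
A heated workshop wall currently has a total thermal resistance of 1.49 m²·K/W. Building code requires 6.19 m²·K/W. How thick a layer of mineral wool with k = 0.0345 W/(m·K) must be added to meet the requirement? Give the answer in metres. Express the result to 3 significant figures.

ΔR = 6.19 − 1.49 = 4.7 m²·K/W
L = ΔR × k = 4.7 × 0.0345 = 0.1622 m

0.162 m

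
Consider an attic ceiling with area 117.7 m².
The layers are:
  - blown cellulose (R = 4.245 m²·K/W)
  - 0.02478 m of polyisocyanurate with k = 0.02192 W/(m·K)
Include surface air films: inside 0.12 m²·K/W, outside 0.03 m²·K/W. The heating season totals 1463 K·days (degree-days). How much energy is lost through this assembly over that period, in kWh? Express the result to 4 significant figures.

747.9 kWh

0.02478/0.02192 = 1.1305
R_total = 0.12 + 4.245 + 1.1305 + 0.03 = 5.5255 m²·K/W
E = A × HDD × 24 / R / 1000 = 117.7 × 1463 × 24 / 5.5255 / 1000 = 747.93 kWh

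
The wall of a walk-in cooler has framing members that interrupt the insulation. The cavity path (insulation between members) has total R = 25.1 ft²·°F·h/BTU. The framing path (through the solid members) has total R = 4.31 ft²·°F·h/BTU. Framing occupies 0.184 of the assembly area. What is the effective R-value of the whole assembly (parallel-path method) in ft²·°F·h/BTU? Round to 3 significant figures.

13.3 ft²·°F·h/BTU

U_eff = 0.816/25.1 + 0.184/4.31 = 0.03251 + 0.04269 = 0.0752
R_eff = 1/U_eff = 13.3 ft²·°F·h/BTU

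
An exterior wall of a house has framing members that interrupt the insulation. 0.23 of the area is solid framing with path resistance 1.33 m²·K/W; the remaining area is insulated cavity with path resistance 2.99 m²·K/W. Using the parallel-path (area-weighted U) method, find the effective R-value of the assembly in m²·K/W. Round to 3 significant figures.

2.32 m²·K/W

U_eff = 0.77/2.99 + 0.23/1.33 = 0.2575 + 0.1729 = 0.4305
R_eff = 1/U_eff = 2.323 m²·K/W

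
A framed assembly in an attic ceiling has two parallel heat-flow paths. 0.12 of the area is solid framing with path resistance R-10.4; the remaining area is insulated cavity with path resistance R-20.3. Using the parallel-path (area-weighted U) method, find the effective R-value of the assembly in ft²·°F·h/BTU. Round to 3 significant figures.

18.2 ft²·°F·h/BTU

U_eff = 0.88/20.3 + 0.12/10.4 = 0.04335 + 0.01154 = 0.05489
R_eff = 1/U_eff = 18.22 ft²·°F·h/BTU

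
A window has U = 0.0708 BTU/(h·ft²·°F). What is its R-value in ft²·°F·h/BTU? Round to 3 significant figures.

R = 1/U = 1/0.0708 = 14.12

14.1 ft²·°F·h/BTU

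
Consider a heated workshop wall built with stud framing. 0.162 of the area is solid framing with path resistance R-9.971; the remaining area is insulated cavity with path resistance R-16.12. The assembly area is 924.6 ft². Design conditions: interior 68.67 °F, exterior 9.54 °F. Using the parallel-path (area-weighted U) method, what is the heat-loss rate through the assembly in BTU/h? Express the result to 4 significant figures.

U_eff = 0.838/16.12 + 0.162/9.971 = 0.051985 + 0.016247 = 0.068232
R_eff = 1/U_eff = 14.656 ft²·°F·h/BTU
Q = 924.6 × (68.67 − 9.54) / 14.656 = 3730.4 BTU/h

3730 BTU/h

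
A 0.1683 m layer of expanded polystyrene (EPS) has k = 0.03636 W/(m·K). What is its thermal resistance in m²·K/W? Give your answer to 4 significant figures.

4.629 m²·K/W

R = L/k = 0.1683/0.03636 = 4.6287 m²·K/W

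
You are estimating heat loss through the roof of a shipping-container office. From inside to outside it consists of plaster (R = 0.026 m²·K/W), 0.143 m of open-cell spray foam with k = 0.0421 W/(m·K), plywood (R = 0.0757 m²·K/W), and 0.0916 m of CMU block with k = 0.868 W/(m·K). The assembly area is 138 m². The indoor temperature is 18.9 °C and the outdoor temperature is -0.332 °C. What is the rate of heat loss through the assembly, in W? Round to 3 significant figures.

736 W

0.143/0.0421 = 3.397
0.0916/0.868 = 0.1055
R_total = 0.026 + 3.397 + 0.0757 + 0.1055 = 3.604 m²·K/W
Q = A·ΔT/R = 138 × (18.9 − (-0.332)) / 3.604 = 736.4 W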